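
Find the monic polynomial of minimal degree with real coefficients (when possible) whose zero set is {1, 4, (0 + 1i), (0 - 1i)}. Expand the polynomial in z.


The polynomial is p(z) = ∏_{α ∈ S} (z − α), where S = {1, 4, (0 + 1i), (0 - 1i)}.
Expanding the product yields: p(z) = z^4 -5·z^3 + 5·z^2 -5·z + 4.
Note conjugate pairs combine to real quadratics: (z − (0+1i))(z − (0−1i)) = z² + 1.
The resulting polynomial has degree 4 and real coefficients as required.

p(z) = z^4 -5·z^3 + 5·z^2 -5·z + 4.


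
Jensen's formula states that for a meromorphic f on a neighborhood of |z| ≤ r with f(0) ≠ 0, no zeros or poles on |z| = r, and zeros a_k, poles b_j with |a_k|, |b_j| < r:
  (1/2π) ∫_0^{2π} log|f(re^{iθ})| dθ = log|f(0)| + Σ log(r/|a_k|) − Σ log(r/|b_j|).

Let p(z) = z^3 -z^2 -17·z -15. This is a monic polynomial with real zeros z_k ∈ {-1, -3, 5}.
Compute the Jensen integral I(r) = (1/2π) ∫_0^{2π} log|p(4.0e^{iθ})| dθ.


Zeros: -3, -1, 5; r = 4.0.
Inside |z| < r: -3, -1. Outside (|z| ≥ r): 5.
p(0) = -15, so log|p(0)| = log(15) = 2.7081.
Apply Jensen: I(r) = log|p(0)| + Σ_k log(r/|z_k|), summed over zeros inside |z| < r.
  log(r/|z_k|) for z_k = -1: log(4.0/1) = 1.3863
  log(r/|z_k|) for z_k = -3: log(4.0/3) = 0.2877
  Outside zeros (5) contribute nothing to the Jensen sum.
Sum over inside zeros: 1.6740.
I(r) = log|p(0)| + (inside sum) = 2.7081 + 1.6740 = 4.3820.
Note: since some zeros are outside |z| ≤ r, the simplified n·log(r) form does NOT apply — only the inside zeros contribute.

I(r) ≈ 4.3820.


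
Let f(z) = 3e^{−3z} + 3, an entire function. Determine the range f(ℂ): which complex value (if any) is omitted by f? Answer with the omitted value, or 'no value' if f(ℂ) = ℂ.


Little Picard bounds the complement of f(ℂ) to at most one point.
e^{−3z} is never zero on ℂ, so 3·e^{−3z} takes every value in ℂ ∖ {0}. Adding 3 shifts the range to ℂ ∖ {3}. Thus f omits exactly the value 3.

Omitted value: 3.


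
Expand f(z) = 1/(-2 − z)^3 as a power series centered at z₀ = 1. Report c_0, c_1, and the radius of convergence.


Let w = z − z₀, so z = z₀ + w.
Then -2 − z = -2 − (z₀ + w) = (-2 − z₀) − w = -3 − w.
f(z) = 1/(-3 − w)^3 = (1/(-3)^3) · (1 − w/(-3))^{−3}.
By the binomial series (1−u)^{−3} = Σ_{n≥0} C(n+2, 2) u^n for |u|<1, with u = w/(-3):
  c_n = C(n+2, 2) / (-3)^(n+3).
  c_0 = 1/(-3)^3 = -1/27.
  c_1 = 3/(-3)^4 = 1/27.
The series is valid for |w/d| < 1, i.e. |z − z₀| < |d|.
Radius of convergence: R = |-2 − z₀| = |-3| = 3 (distance from z₀ to the singularity z = -2).

c_0 = -1/27, c_1 = 1/27; R = 3.


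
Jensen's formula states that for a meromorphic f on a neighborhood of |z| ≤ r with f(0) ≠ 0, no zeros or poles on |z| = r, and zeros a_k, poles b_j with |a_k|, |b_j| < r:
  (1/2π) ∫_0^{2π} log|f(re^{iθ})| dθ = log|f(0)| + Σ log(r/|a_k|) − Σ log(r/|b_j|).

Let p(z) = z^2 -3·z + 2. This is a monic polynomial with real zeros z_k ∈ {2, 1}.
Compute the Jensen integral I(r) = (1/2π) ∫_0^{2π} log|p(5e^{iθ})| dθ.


Zeros: 1, 2; r = 5.
Inside |z| < r: 1, 2. Outside (|z| ≥ r): ∅.
p(0) = 2, so log|p(0)| = log(2) = 0.6931.
Apply Jensen: I(r) = log|p(0)| + Σ_k log(r/|z_k|), summed over zeros inside |z| < r.
  log(r/|z_k|) for z_k = 2: log(5/2) = 0.9163
  log(r/|z_k|) for z_k = 1: log(5/1) = 1.6094
Sum over inside zeros: 2.5257.
I(r) = log|p(0)| + (inside sum) = 0.6931 + 2.5257 = 3.2189.
Closed form (all zeros inside, monic): I(r) = n·log(r) = 2·log(5) = 3.2189. ✓

I(r) ≈ 3.2189.


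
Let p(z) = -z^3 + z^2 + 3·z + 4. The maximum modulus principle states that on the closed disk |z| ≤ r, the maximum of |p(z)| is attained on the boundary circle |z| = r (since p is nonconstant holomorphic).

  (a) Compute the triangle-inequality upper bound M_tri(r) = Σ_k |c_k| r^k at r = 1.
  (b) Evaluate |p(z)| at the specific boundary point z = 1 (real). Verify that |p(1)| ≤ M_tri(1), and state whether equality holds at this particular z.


Coefficients: c_0 = 4, c_1 = 3, c_2 = 1, c_3 = -1. Radius r = 1.
Part (a). Triangle bound: M_tri(r) = Σ_k |c_k| r^k
  = |4|·1^0 + |3|·1^1 + |1|·1^2 + |-1|·1^3
  = 4 + 3 + 1 + 1 = 9.
This bounds M(r) := max_{|z|=r} |p(z)| from above; equality holds iff all terms c_k z^k can be made to align in phase at a single z on |z|=r.
Part (b). At z = 1 (real, on the circle |z| = r):
  p(1) = (4)·1^0 + (3)·1^1 + (1)·1^2 + (-1)·1^3 = 7.
  |p(1)| = 7.
Check: |p(1)| = 7 ≤ 9 = M_tri(1). ✓ Equality does not hold at z = 1 (the coefficients have mixed signs, so the terms do not all align in phase there).

M_tri(1) = 9; |p(1)| = 7; equality at z=1: no.


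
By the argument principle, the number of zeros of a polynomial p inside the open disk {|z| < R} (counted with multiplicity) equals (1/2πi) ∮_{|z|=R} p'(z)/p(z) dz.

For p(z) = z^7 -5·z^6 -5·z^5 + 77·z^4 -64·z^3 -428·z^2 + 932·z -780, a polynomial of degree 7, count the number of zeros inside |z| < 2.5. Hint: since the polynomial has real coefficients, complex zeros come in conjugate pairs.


The zeros of p are: (1 + 1i), (1 - 1i), 3, (-3 + 1i), (-3 - 1i), (3 + 2i), (3 - 2i).
Their magnitudes are: 1.414, 1.414, 3, 3.162, 3.162, 3.606, 3.606.
Zeros with |z| < R = 2.5: (1 + 1i), (1 - 1i).
Count = 2.
By the argument principle, (1/2πi) ∮_{|z|=R} p'(z)/p(z) dz equals exactly this count.

Number of zeros inside |z| < 2.5: 2.


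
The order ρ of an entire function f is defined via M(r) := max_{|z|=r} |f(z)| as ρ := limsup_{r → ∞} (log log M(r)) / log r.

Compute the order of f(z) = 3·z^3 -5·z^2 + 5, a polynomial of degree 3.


|f(z)| ≤ Σ|c_k|·r^k = O(r^3) as r → ∞. Polynomial growth is O(e^{r^ε}) for every ε > 0 (since r^3/e^{r^ε} → 0), so ρ ≤ ε for all ε > 0, i.e. ρ = 0. Every nonconstant polynomial has order 0.
Therefore ρ = 0.

Order ρ = 0.


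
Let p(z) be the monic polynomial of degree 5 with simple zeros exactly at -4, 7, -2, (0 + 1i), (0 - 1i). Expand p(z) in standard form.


The polynomial is p(z) = ∏_{α ∈ S} (z − α), where S = {-4, 7, -2, (0 + 1i), (0 - 1i)}.
Expanding the product yields: p(z) = z^5 -z^4 -33·z^3 -57·z^2 -34·z -56.
Note conjugate pairs combine to real quadratics: (z − (0+1i))(z − (0−1i)) = z² + 1.
The resulting polynomial has degree 5 and real coefficients as required.

p(z) = z^5 -z^4 -33·z^3 -57·z^2 -34·z -56.


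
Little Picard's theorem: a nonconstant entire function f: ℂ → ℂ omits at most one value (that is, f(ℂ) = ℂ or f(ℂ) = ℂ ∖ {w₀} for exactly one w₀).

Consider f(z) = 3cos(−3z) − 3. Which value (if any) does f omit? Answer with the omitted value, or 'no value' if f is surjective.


Little Picard bounds the complement of f(ℂ) to at most one point.
cos is entire and surjective onto ℂ: for every w ∈ ℂ, cos(ζ) = w has a solution ζ ∈ ℂ (e.g., via the complex inverse arccos). With ζ = −3z this gives z = ζ/(-3). Then 3·cos(−3z) takes every value in 3·ℂ = ℂ, and adding -3 is a bijection of ℂ. So f is surjective and omits no value. (Note: only on the real line is cos bounded by [−1, 1].)

Omitted value: no value.


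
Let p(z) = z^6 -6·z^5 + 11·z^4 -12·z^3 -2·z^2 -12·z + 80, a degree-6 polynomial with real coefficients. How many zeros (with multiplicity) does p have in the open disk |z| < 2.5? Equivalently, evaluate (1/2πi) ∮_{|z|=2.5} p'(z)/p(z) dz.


The zeros of p are: 4, 2, (-1 + 1i), (-1 - 1i), (1 + 2i), (1 - 2i).
Their magnitudes are: 4, 2, 1.414, 1.414, 2.236, 2.236.
Zeros with |z| < R = 2.5: 2, (-1 + 1i), (-1 - 1i), (1 + 2i), (1 - 2i).
Count = 5.
By the argument principle, (1/2πi) ∮_{|z|=R} p'(z)/p(z) dz equals exactly this count.

Number of zeros inside |z| < 2.5: 5.


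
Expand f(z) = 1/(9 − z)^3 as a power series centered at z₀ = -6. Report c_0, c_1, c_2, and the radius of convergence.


Let w = z − z₀, so z = z₀ + w.
Then 9 − z = 9 − (z₀ + w) = (9 − z₀) − w = 15 − w.
f(z) = 1/(15 − w)^3 = (1/(15)^3) · (1 − w/(15))^{−3}.
By the binomial series (1−u)^{−3} = Σ_{n≥0} C(n+2, 2) u^n for |u|<1, with u = w/(15):
  c_n = C(n+2, 2) / (15)^(n+3).
  c_0 = 1/(15)^3 = 1/3375.
  c_1 = 3/(15)^4 = 1/16875.
  c_2 = 6/(15)^5 = 2/253125.
The series is valid for |w/d| < 1, i.e. |z − z₀| < |d|.
Radius of convergence: R = |9 − z₀| = |15| = 15 (distance from z₀ to the singularity z = 9).

c_0 = 1/3375, c_1 = 1/16875, c_2 = 2/253125; R = 15.


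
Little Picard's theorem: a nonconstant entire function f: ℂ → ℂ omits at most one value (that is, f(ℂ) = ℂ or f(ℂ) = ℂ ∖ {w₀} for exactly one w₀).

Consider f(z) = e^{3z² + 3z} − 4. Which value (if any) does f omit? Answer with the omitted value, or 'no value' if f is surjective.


Little Picard bounds the complement of f(ℂ) to at most one point.
The exponent g(z) = 3z² + 3z is a nonconstant polynomial, hence surjective onto ℂ. So e^{g(z)} takes every value in {e^w : w ∈ ℂ} = ℂ ∖ {0}. Adding -4 shifts the range to ℂ ∖ {-4}. f omits exactly -4.

Omitted value: -4.


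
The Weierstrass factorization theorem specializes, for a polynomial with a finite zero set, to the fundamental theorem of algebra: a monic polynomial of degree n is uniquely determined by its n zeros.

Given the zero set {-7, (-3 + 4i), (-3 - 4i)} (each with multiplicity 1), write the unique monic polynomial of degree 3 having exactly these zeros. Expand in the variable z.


The polynomial is p(z) = ∏_{α ∈ S} (z − α), where S = {-7, (-3 + 4i), (-3 - 4i)}.
Expanding the product yields: p(z) = z^3 + 13·z^2 + 67·z + 175.
Note conjugate pairs combine to real quadratics: (z − (-3+4i))(z − (-3−4i)) = z² + 6z + 25.
The resulting polynomial has degree 3 and real coefficients as required.

p(z) = z^3 + 13·z^2 + 67·z + 175.


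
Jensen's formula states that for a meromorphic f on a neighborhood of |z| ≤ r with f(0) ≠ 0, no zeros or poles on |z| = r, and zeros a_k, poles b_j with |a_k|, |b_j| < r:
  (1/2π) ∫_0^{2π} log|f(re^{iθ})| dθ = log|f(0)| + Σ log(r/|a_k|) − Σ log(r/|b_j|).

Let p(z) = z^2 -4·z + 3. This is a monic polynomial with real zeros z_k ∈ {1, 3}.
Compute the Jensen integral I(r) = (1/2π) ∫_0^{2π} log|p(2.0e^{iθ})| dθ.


Zeros: 1, 3; r = 2.0.
Inside |z| < r: 1. Outside (|z| ≥ r): 3.
p(0) = 3, so log|p(0)| = log(3) = 1.0986.
Apply Jensen: I(r) = log|p(0)| + Σ_k log(r/|z_k|), summed over zeros inside |z| < r.
  log(r/|z_k|) for z_k = 1: log(2.0/1) = 0.6931
  Outside zeros (3) contribute nothing to the Jensen sum.
Sum over inside zeros: 0.6931.
I(r) = log|p(0)| + (inside sum) = 1.0986 + 0.6931 = 1.7918.
Note: since some zeros are outside |z| ≤ r, the simplified n·log(r) form does NOT apply — only the inside zeros contribute.

I(r) ≈ 1.7918.


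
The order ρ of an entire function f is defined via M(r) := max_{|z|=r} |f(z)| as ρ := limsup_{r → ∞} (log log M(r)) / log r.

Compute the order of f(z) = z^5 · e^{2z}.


M(r) = max_{|z|=r} |1|·|z|^5·|e^{2z}| = 1·r^5 · e^{2r^1} (the factors attain their maxima compatibly on |z|=r). Then log M(r) = log 1 + 5·log r + 2r^1, dominated by the last term, so log log M(r) ~ 1·log r. The polynomial factor 1z^5 contributes only a log r term and does not affect the order. ρ = 1.
Therefore ρ = 1.

Order ρ = 1.


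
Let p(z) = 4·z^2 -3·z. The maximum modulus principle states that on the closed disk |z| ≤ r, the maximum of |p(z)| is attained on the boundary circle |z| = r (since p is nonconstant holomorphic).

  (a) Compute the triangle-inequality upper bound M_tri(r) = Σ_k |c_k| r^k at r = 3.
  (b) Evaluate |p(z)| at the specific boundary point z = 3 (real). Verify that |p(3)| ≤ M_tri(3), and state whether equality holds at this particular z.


Coefficients: c_0 = 0, c_1 = -3, c_2 = 4. Radius r = 3.
Part (a). Triangle bound: M_tri(r) = Σ_k |c_k| r^k
  = |0|·3^0 + |-3|·3^1 + |4|·3^2
  = 0 + 9 + 36 = 45.
This bounds M(r) := max_{|z|=r} |p(z)| from above; equality holds iff all terms c_k z^k can be made to align in phase at a single z on |z|=r.
Part (b). At z = 3 (real, on the circle |z| = r):
  p(3) = (0)·3^0 + (-3)·3^1 + (4)·3^2 = 27.
  |p(3)| = 27.
Check: |p(3)| = 27 ≤ 45 = M_tri(3). ✓ Equality does not hold at z = 3 (the coefficients have mixed signs, so the terms do not all align in phase there).

M_tri(3) = 45; |p(3)| = 27; equality at z=3: no.


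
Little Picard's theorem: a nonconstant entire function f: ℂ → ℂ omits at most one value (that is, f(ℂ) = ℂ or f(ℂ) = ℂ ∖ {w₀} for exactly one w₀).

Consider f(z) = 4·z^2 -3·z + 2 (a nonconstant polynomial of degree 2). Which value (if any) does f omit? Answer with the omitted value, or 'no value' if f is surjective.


Little Picard bounds the complement of f(ℂ) to at most one point.
For every w ∈ ℂ, the equation p(z) − w = 0 is a nonconstant polynomial in z and hence has at least one root by the fundamental theorem of algebra. So p is surjective onto ℂ, omitting no value.

Omitted value: no value.


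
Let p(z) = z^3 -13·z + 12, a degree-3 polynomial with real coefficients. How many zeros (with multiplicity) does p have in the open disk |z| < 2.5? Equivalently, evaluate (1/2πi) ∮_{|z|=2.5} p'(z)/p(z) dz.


The zeros of p are: 1, -4, 3.
Their magnitudes are: 1, 4, 3.
Zeros with |z| < R = 2.5: 1.
Count = 1.
By the argument principle, (1/2πi) ∮_{|z|=R} p'(z)/p(z) dz equals exactly this count.

Number of zeros inside |z| < 2.5: 1.


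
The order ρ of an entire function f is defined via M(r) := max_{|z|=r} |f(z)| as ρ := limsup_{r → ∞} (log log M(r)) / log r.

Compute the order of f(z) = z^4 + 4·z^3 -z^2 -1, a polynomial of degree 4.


|f(z)| ≤ Σ|c_k|·r^k = O(r^4) as r → ∞. Polynomial growth is O(e^{r^ε}) for every ε > 0 (since r^4/e^{r^ε} → 0), so ρ ≤ ε for all ε > 0, i.e. ρ = 0. Every nonconstant polynomial has order 0.
Therefore ρ = 0.

Order ρ = 0.


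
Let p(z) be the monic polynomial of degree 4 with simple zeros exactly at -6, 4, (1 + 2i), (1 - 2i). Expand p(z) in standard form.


The polynomial is p(z) = ∏_{α ∈ S} (z − α), where S = {-6, 4, (1 + 2i), (1 - 2i)}.
Expanding the product yields: p(z) = z^4 -23·z^2 + 58·z -120.
Note conjugate pairs combine to real quadratics: (z − (1+2i))(z − (1−2i)) = z² − 2z + 5.
The resulting polynomial has degree 4 and real coefficients as required.

p(z) = z^4 -23·z^2 + 58·z -120.


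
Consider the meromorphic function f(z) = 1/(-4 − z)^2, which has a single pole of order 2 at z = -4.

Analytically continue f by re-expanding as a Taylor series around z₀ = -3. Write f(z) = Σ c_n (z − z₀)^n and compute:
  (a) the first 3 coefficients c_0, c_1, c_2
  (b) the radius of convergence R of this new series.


Let w = z − z₀, so z = z₀ + w.
Then -4 − z = -4 − (z₀ + w) = (-4 − z₀) − w = -1 − w.
f(z) = 1/(-1 − w)^2 = (1/(-1)^2) · (1 − w/(-1))^{−2}.
By the binomial series (1−u)^{−2} = Σ_{n≥0} C(n+1, 1) u^n for |u|<1, with u = w/(-1):
  c_n = C(n+1, 1) / (-1)^(n+2).
  c_0 = 1/(-1)^2 = 1.
  c_1 = 2/(-1)^3 = -2.
  c_2 = 3/(-1)^4 = 3.
The series is valid for |w/d| < 1, i.e. |z − z₀| < |d|.
Radius of convergence: R = |-4 − z₀| = |-1| = 1 (distance from z₀ to the singularity z = -4).

c_0 = 1, c_1 = -2, c_2 = 3; R = 1.


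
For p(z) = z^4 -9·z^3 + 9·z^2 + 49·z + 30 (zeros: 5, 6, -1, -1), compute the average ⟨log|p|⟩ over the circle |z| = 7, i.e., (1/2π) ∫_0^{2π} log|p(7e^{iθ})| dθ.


Zeros: -1, -1, 5, 6; r = 7.
Inside |z| < r: -1, -1, 5, 6. Outside (|z| ≥ r): ∅.
p(0) = 30, so log|p(0)| = log(30) = 3.4012.
Apply Jensen: I(r) = log|p(0)| + Σ_k log(r/|z_k|), summed over zeros inside |z| < r.
  log(r/|z_k|) for z_k = 5: log(7/5) = 0.3365
  log(r/|z_k|) for z_k = 6: log(7/6) = 0.1542
  log(r/|z_k|) for z_k = -1: log(7/1) = 1.9459
  log(r/|z_k|) for z_k = -1: log(7/1) = 1.9459
Sum over inside zeros: 4.3824.
I(r) = log|p(0)| + (inside sum) = 3.4012 + 4.3824 = 7.7836.
Closed form (all zeros inside, monic): I(r) = n·log(r) = 4·log(7) = 7.7836. ✓

I(r) ≈ 7.7836.


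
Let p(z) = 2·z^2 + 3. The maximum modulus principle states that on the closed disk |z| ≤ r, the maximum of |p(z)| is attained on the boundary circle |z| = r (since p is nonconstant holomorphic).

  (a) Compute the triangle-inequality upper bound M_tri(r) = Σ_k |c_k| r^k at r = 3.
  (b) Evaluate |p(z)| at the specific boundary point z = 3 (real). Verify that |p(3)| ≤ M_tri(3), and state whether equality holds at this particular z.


Coefficients: c_0 = 3, c_1 = 0, c_2 = 2. Radius r = 3.
Part (a). Triangle bound: M_tri(r) = Σ_k |c_k| r^k
  = |3|·3^0 + |0|·3^1 + |2|·3^2
  = 3 + 0 + 18 = 21.
This bounds M(r) := max_{|z|=r} |p(z)| from above; equality holds iff all terms c_k z^k can be made to align in phase at a single z on |z|=r.
Part (b). At z = 3 (real, on the circle |z| = r):
  p(3) = (3)·3^0 + (0)·3^1 + (2)·3^2 = 21.
  |p(3)| = 21.
Since all nonzero coefficients share the same sign, |p(3)| = 21 = M_tri(3); the triangle bound is attained at z = 3, so in fact M(r) = 21.

M_tri(3) = 21; |p(3)| = 21; equality at z=3: yes.


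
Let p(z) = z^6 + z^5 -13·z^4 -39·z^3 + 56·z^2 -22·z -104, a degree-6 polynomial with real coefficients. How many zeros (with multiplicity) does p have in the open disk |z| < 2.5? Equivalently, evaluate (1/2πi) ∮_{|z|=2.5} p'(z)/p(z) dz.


The zeros of p are: (-3 + 2i), (-3 - 2i), 4, (1 + 1i), (1 - 1i), -1.
Their magnitudes are: 3.606, 3.606, 4, 1.414, 1.414, 1.
Zeros with |z| < R = 2.5: (1 + 1i), (1 - 1i), -1.
Count = 3.
By the argument principle, (1/2πi) ∮_{|z|=R} p'(z)/p(z) dz equals exactly this count.

Number of zeros inside |z| < 2.5: 3.


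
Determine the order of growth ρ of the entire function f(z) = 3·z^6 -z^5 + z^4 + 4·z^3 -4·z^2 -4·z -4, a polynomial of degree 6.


|f(z)| ≤ Σ|c_k|·r^k = O(r^6) as r → ∞. Polynomial growth is O(e^{r^ε}) for every ε > 0 (since r^6/e^{r^ε} → 0), so ρ ≤ ε for all ε > 0, i.e. ρ = 0. Every nonconstant polynomial has order 0.
Therefore ρ = 0.

Order ρ = 0.


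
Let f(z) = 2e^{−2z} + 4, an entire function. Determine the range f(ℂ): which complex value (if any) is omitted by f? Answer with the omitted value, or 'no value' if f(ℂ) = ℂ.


Little Picard bounds the complement of f(ℂ) to at most one point.
e^{−2z} is never zero on ℂ, so 2·e^{−2z} takes every value in ℂ ∖ {0}. Adding 4 shifts the range to ℂ ∖ {4}. Thus f omits exactly the value 4.

Omitted value: 4.


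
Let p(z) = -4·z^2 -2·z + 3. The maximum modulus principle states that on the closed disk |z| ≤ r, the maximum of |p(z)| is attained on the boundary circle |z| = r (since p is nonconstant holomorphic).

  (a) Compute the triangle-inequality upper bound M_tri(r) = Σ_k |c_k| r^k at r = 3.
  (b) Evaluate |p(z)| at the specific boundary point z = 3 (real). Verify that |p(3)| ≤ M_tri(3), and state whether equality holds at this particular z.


Coefficients: c_0 = 3, c_1 = -2, c_2 = -4. Radius r = 3.
Part (a). Triangle bound: M_tri(r) = Σ_k |c_k| r^k
  = |3|·3^0 + |-2|·3^1 + |-4|·3^2
  = 3 + 6 + 36 = 45.
This bounds M(r) := max_{|z|=r} |p(z)| from above; equality holds iff all terms c_k z^k can be made to align in phase at a single z on |z|=r.
Part (b). At z = 3 (real, on the circle |z| = r):
  p(3) = (3)·3^0 + (-2)·3^1 + (-4)·3^2 = -39.
  |p(3)| = 39.
Check: |p(3)| = 39 ≤ 45 = M_tri(3). ✓ Equality does not hold at z = 3 (the coefficients have mixed signs, so the terms do not all align in phase there).

M_tri(3) = 45; |p(3)| = 39; equality at z=3: no.


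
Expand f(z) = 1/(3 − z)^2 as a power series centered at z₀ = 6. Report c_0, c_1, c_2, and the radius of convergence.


Let w = z − z₀, so z = z₀ + w.
Then 3 − z = 3 − (z₀ + w) = (3 − z₀) − w = -3 − w.
f(z) = 1/(-3 − w)^2 = (1/(-3)^2) · (1 − w/(-3))^{−2}.
By the binomial series (1−u)^{−2} = Σ_{n≥0} C(n+1, 1) u^n for |u|<1, with u = w/(-3):
  c_n = C(n+1, 1) / (-3)^(n+2).
  c_0 = 1/(-3)^2 = 1/9.
  c_1 = 2/(-3)^3 = -2/27.
  c_2 = 3/(-3)^4 = 1/27.
The series is valid for |w/d| < 1, i.e. |z − z₀| < |d|.
Radius of convergence: R = |3 − z₀| = |-3| = 3 (distance from z₀ to the singularity z = 3).

c_0 = 1/9, c_1 = -2/27, c_2 = 1/27; R = 3.


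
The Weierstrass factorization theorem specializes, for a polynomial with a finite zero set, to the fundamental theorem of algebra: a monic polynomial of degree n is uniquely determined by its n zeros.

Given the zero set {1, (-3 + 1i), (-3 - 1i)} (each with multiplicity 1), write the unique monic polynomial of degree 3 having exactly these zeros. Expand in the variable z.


The polynomial is p(z) = ∏_{α ∈ S} (z − α), where S = {1, (-3 + 1i), (-3 - 1i)}.
Expanding the product yields: p(z) = z^3 + 5·z^2 + 4·z -10.
Note conjugate pairs combine to real quadratics: (z − (-3+1i))(z − (-3−1i)) = z² + 6z + 10.
The resulting polynomial has degree 3 and real coefficients as required.

p(z) = z^3 + 5·z^2 + 4·z -10.


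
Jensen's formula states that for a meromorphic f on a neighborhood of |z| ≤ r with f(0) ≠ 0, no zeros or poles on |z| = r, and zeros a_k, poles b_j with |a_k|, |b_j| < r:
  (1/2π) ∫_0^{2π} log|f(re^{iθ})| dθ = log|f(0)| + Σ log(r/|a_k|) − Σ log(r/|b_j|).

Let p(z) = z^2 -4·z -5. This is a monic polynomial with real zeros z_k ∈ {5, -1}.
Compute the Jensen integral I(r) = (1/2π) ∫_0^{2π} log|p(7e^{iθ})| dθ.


Zeros: -1, 5; r = 7.
Inside |z| < r: -1, 5. Outside (|z| ≥ r): ∅.
p(0) = -5, so log|p(0)| = log(5) = 1.6094.
Apply Jensen: I(r) = log|p(0)| + Σ_k log(r/|z_k|), summed over zeros inside |z| < r.
  log(r/|z_k|) for z_k = 5: log(7/5) = 0.3365
  log(r/|z_k|) for z_k = -1: log(7/1) = 1.9459
Sum over inside zeros: 2.2824.
I(r) = log|p(0)| + (inside sum) = 1.6094 + 2.2824 = 3.8918.
Closed form (all zeros inside, monic): I(r) = n·log(r) = 2·log(7) = 3.8918. ✓

I(r) ≈ 3.8918.


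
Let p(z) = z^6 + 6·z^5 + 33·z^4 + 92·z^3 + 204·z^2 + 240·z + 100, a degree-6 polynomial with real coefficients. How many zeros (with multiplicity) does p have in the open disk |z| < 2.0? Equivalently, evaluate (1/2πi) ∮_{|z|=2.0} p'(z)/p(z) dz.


The zeros of p are: (-1 + 3i), (-1 - 3i), (-1 + 3i), (-1 - 3i), -1, -1.
Their magnitudes are: 3.162, 3.162, 3.162, 3.162, 1, 1.
Zeros with |z| < R = 2.0: -1, -1.
Count = 2.
By the argument principle, (1/2πi) ∮_{|z|=R} p'(z)/p(z) dz equals exactly this count.

Number of zeros inside |z| < 2.0: 2.


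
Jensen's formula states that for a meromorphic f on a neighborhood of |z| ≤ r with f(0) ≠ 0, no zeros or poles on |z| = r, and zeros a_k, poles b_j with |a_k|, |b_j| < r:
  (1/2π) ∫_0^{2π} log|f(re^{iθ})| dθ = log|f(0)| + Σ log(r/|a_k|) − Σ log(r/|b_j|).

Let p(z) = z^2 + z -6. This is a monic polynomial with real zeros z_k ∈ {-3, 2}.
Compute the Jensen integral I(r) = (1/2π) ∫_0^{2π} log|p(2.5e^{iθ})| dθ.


Zeros: -3, 2; r = 2.5.
Inside |z| < r: 2. Outside (|z| ≥ r): -3.
p(0) = -6, so log|p(0)| = log(6) = 1.7918.
Apply Jensen: I(r) = log|p(0)| + Σ_k log(r/|z_k|), summed over zeros inside |z| < r.
  log(r/|z_k|) for z_k = 2: log(2.5/2) = 0.2231
  Outside zeros (-3) contribute nothing to the Jensen sum.
Sum over inside zeros: 0.2231.
I(r) = log|p(0)| + (inside sum) = 1.7918 + 0.2231 = 2.0149.
Note: since some zeros are outside |z| ≤ r, the simplified n·log(r) form does NOT apply — only the inside zeros contribute.

I(r) ≈ 2.0149.


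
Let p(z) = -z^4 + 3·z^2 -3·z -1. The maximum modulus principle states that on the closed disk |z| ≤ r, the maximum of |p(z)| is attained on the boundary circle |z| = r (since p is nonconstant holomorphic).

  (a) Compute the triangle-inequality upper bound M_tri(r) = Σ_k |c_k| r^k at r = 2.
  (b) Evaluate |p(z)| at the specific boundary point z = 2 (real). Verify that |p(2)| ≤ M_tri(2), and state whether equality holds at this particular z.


Coefficients: c_0 = -1, c_1 = -3, c_2 = 3, c_3 = 0, c_4 = -1. Radius r = 2.
Part (a). Triangle bound: M_tri(r) = Σ_k |c_k| r^k
  = |-1|·2^0 + |-3|·2^1 + |3|·2^2 + |0|·2^3 + |-1|·2^4
  = 1 + 6 + 12 + 0 + 16 = 35.
This bounds M(r) := max_{|z|=r} |p(z)| from above; equality holds iff all terms c_k z^k can be made to align in phase at a single z on |z|=r.
Part (b). At z = 2 (real, on the circle |z| = r):
  p(2) = (-1)·2^0 + (-3)·2^1 + (3)·2^2 + (0)·2^3 + (-1)·2^4 = -11.
  |p(2)| = 11.
Check: |p(2)| = 11 ≤ 35 = M_tri(2). ✓ Equality does not hold at z = 2 (the coefficients have mixed signs, so the terms do not all align in phase there).

M_tri(2) = 35; |p(2)| = 11; equality at z=2: no.


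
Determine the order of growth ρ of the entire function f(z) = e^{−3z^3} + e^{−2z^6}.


Each summand is entire of order 3 and 6 respectively (as in the single-exponential case). The order of a sum is at most the max of the orders, so ρ ≤ 6. For the lower bound: on |z|=r choose arg z so that -2z^6 is real positive; then |e^{-2z^6}| = e^{2r^6} while |e^{-3z^3}| ≤ e^{3r^3} = o(e^{2r^6}). So |f| ≥ e^{2r^6}(1 − o(1)) and ρ ≥ 6. Hence ρ = max(3, 6) = 6.
Therefore ρ = 6.

Order ρ = 6.


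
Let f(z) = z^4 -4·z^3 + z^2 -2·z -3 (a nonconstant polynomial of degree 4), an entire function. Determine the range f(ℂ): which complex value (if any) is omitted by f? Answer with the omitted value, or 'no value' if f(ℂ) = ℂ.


Little Picard bounds the complement of f(ℂ) to at most one point.
For every w ∈ ℂ, the equation p(z) − w = 0 is a nonconstant polynomial in z and hence has at least one root by the fundamental theorem of algebra. So p is surjective onto ℂ, omitting no value.

Omitted value: no value.


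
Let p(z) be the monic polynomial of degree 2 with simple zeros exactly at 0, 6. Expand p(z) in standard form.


The polynomial is p(z) = ∏_{α ∈ S} (z − α), where S = {0, 6}.
Expanding the product yields: p(z) = z^2 -6·z.
The resulting polynomial has degree 2 and real coefficients as required.

p(z) = z^2 -6·z.


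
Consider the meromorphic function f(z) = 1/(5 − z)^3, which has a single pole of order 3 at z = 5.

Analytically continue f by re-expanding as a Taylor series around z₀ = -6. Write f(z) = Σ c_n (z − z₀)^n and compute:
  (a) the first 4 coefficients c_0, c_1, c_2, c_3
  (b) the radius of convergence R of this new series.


Let w = z − z₀, so z = z₀ + w.
Then 5 − z = 5 − (z₀ + w) = (5 − z₀) − w = 11 − w.
f(z) = 1/(11 − w)^3 = (1/(11)^3) · (1 − w/(11))^{−3}.
By the binomial series (1−u)^{−3} = Σ_{n≥0} C(n+2, 2) u^n for |u|<1, with u = w/(11):
  c_n = C(n+2, 2) / (11)^(n+3).
  c_0 = 1/(11)^3 = 1/1331.
  c_1 = 3/(11)^4 = 3/14641.
  c_2 = 6/(11)^5 = 6/161051.
  c_3 = 10/(11)^6 = 10/1771561.
The series is valid for |w/d| < 1, i.e. |z − z₀| < |d|.
Radius of convergence: R = |5 − z₀| = |11| = 11 (distance from z₀ to the singularity z = 5).

c_0 = 1/1331, c_1 = 3/14641, c_2 = 6/161051, c_3 = 10/1771561; R = 11.


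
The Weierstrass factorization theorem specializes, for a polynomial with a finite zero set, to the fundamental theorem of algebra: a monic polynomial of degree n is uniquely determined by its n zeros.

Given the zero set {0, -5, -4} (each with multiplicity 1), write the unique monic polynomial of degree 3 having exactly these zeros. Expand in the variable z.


The polynomial is p(z) = ∏_{α ∈ S} (z − α), where S = {0, -5, -4}.
Expanding the product yields: p(z) = z^3 + 9·z^2 + 20·z.
The resulting polynomial has degree 3 and real coefficients as required.

p(z) = z^3 + 9·z^2 + 20·z.


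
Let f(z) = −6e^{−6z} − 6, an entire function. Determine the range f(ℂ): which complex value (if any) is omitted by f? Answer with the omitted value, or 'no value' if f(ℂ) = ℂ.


Little Picard bounds the complement of f(ℂ) to at most one point.
e^{−6z} is never zero on ℂ, so -6·e^{−6z} takes every value in ℂ ∖ {0}. Adding -6 shifts the range to ℂ ∖ {-6}. Thus f omits exactly the value -6.

Omitted value: -6.


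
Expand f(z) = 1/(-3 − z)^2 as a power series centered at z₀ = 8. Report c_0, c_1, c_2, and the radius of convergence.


Let w = z − z₀, so z = z₀ + w.
Then -3 − z = -3 − (z₀ + w) = (-3 − z₀) − w = -11 − w.
f(z) = 1/(-11 − w)^2 = (1/(-11)^2) · (1 − w/(-11))^{−2}.
By the binomial series (1−u)^{−2} = Σ_{n≥0} C(n+1, 1) u^n for |u|<1, with u = w/(-11):
  c_n = C(n+1, 1) / (-11)^(n+2).
  c_0 = 1/(-11)^2 = 1/121.
  c_1 = 2/(-11)^3 = -2/1331.
  c_2 = 3/(-11)^4 = 3/14641.
The series is valid for |w/d| < 1, i.e. |z − z₀| < |d|.
Radius of convergence: R = |-3 − z₀| = |-11| = 11 (distance from z₀ to the singularity z = -3).

c_0 = 1/121, c_1 = -2/1331, c_2 = 3/14641; R = 11.


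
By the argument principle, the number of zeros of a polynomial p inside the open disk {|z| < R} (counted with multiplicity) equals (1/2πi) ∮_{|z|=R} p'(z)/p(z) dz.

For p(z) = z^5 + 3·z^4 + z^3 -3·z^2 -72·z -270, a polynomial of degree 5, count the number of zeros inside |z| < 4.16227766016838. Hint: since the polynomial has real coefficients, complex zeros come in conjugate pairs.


The zeros of p are: (-3 + 1i), (-3 - 1i), 3, (0 + 3i), (0 - 3i).
Their magnitudes are: 3.162, 3.162, 3, 3, 3.
Zeros with |z| < R = 4.16227766016838: (-3 + 1i), (-3 - 1i), 3, (0 + 3i), (0 - 3i).
Count = 5.
By the argument principle, (1/2πi) ∮_{|z|=R} p'(z)/p(z) dz equals exactly this count.

Number of zeros inside |z| < 4.16227766016838: 5.


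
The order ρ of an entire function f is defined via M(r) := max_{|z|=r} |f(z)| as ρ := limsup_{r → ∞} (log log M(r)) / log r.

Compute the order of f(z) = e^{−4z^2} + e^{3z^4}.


Each summand is entire of order 2 and 4 respectively (as in the single-exponential case). The order of a sum is at most the max of the orders, so ρ ≤ 4. For the lower bound: on |z|=r choose arg z so that 3z^4 is real positive; then |e^{3z^4}| = e^{3r^4} while |e^{-4z^2}| ≤ e^{4r^2} = o(e^{3r^4}). So |f| ≥ e^{3r^4}(1 − o(1)) and ρ ≥ 4. Hence ρ = max(2, 4) = 4.
Therefore ρ = 4.

Order ρ = 4.


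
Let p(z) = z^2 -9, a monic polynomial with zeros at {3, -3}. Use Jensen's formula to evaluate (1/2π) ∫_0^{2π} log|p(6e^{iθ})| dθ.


Zeros: -3, 3; r = 6.
Inside |z| < r: -3, 3. Outside (|z| ≥ r): ∅.
p(0) = -9, so log|p(0)| = log(9) = 2.1972.
Apply Jensen: I(r) = log|p(0)| + Σ_k log(r/|z_k|), summed over zeros inside |z| < r.
  log(r/|z_k|) for z_k = 3: log(6/3) = 0.6931
  log(r/|z_k|) for z_k = -3: log(6/3) = 0.6931
Sum over inside zeros: 1.3863.
I(r) = log|p(0)| + (inside sum) = 2.1972 + 1.3863 = 3.5835.
Closed form (all zeros inside, monic): I(r) = n·log(r) = 2·log(6) = 3.5835. ✓

I(r) ≈ 3.5835.


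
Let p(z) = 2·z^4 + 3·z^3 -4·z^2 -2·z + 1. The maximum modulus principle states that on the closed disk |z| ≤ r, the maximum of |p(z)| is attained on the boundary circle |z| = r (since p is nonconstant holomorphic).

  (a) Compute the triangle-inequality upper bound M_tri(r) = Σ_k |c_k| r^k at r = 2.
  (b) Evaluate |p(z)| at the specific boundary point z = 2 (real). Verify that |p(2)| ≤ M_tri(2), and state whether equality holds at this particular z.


Coefficients: c_0 = 1, c_1 = -2, c_2 = -4, c_3 = 3, c_4 = 2. Radius r = 2.
Part (a). Triangle bound: M_tri(r) = Σ_k |c_k| r^k
  = |1|·2^0 + |-2|·2^1 + |-4|·2^2 + |3|·2^3 + |2|·2^4
  = 1 + 4 + 16 + 24 + 32 = 77.
This bounds M(r) := max_{|z|=r} |p(z)| from above; equality holds iff all terms c_k z^k can be made to align in phase at a single z on |z|=r.
Part (b). At z = 2 (real, on the circle |z| = r):
  p(2) = (1)·2^0 + (-2)·2^1 + (-4)·2^2 + (3)·2^3 + (2)·2^4 = 37.
  |p(2)| = 37.
Check: |p(2)| = 37 ≤ 77 = M_tri(2). ✓ Equality does not hold at z = 2 (the coefficients have mixed signs, so the terms do not all align in phase there).

M_tri(2) = 77; |p(2)| = 37; equality at z=2: no.


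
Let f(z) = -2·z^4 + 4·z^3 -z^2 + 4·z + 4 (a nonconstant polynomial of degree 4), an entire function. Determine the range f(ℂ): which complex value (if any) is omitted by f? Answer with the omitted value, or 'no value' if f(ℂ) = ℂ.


Little Picard bounds the complement of f(ℂ) to at most one point.
For every w ∈ ℂ, the equation p(z) − w = 0 is a nonconstant polynomial in z and hence has at least one root by the fundamental theorem of algebra. So p is surjective onto ℂ, omitting no value.

Omitted value: no value.


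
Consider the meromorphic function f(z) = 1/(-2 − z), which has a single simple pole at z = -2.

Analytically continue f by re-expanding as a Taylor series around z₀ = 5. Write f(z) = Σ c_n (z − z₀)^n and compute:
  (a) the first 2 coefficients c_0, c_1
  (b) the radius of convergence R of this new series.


Let w = z − z₀, so z = z₀ + w.
Then -2 − z = -2 − (z₀ + w) = (-2 − z₀) − w = -7 − w.
f(z) = 1/(-7 − w) = (1/(-7)) · 1/(1 − w/(-7)) = Σ_{n≥0} w^n / (-7)^(n+1).
So c_n = 1/(-7)^(n+1):
  c_0 = 1/(-7)^1 = -1/7.
  c_1 = 1/(-7)^2 = 1/49.
The series is valid for |w/d| < 1, i.e. |z − z₀| < |d|.
Radius of convergence: R = |-2 − z₀| = |-7| = 7 (distance from z₀ to the singularity z = -2).

c_0 = -1/7, c_1 = 1/49; R = 7.


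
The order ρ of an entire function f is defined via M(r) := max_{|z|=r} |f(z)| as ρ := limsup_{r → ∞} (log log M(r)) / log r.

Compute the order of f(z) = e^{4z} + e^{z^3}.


Each summand is entire of order 1 and 3 respectively (as in the single-exponential case). The order of a sum is at most the max of the orders, so ρ ≤ 3. For the lower bound: on |z|=r choose arg z so that 1z^3 is real positive; then |e^{1z^3}| = e^{1r^3} while |e^{4z}| ≤ e^{4r^1} = o(e^{1r^3}). So |f| ≥ e^{1r^3}(1 − o(1)) and ρ ≥ 3. Hence ρ = max(1, 3) = 3.
Therefore ρ = 3.

Order ρ = 3.


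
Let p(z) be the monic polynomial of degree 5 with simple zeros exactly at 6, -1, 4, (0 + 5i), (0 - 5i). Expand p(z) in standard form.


The polynomial is p(z) = ∏_{α ∈ S} (z − α), where S = {6, -1, 4, (0 + 5i), (0 - 5i)}.
Expanding the product yields: p(z) = z^5 -9·z^4 + 39·z^3 -201·z^2 + 350·z + 600.
Note conjugate pairs combine to real quadratics: (z − (0+5i))(z − (0−5i)) = z² + 25.
The resulting polynomial has degree 5 and real coefficients as required.

p(z) = z^5 -9·z^4 + 39·z^3 -201·z^2 + 350·z + 600.


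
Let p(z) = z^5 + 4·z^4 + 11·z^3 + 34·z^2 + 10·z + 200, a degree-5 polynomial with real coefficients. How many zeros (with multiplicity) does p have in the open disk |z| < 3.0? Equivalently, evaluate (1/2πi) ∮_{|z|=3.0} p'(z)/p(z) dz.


The zeros of p are: -4, (-1 + 3i), (-1 - 3i), (1 + 2i), (1 - 2i).
Their magnitudes are: 4, 3.162, 3.162, 2.236, 2.236.
Zeros with |z| < R = 3.0: (1 + 2i), (1 - 2i).
Count = 2.
By the argument principle, (1/2πi) ∮_{|z|=R} p'(z)/p(z) dz equals exactly this count.

Number of zeros inside |z| < 3.0: 2.


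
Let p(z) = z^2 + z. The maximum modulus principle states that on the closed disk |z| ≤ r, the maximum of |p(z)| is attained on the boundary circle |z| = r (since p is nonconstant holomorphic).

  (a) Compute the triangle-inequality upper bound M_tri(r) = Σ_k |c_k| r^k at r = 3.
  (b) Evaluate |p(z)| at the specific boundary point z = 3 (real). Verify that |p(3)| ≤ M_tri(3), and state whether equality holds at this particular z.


Coefficients: c_0 = 0, c_1 = 1, c_2 = 1. Radius r = 3.
Part (a). Triangle bound: M_tri(r) = Σ_k |c_k| r^k
  = |0|·3^0 + |1|·3^1 + |1|·3^2
  = 0 + 3 + 9 = 12.
This bounds M(r) := max_{|z|=r} |p(z)| from above; equality holds iff all terms c_k z^k can be made to align in phase at a single z on |z|=r.
Part (b). At z = 3 (real, on the circle |z| = r):
  p(3) = (0)·3^0 + (1)·3^1 + (1)·3^2 = 12.
  |p(3)| = 12.
Since all nonzero coefficients share the same sign, |p(3)| = 12 = M_tri(3); the triangle bound is attained at z = 3, so in fact M(r) = 12.

M_tri(3) = 12; |p(3)| = 12; equality at z=3: yes.


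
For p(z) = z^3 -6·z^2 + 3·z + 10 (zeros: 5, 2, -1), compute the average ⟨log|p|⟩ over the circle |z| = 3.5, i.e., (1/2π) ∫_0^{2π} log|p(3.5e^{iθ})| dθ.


Zeros: -1, 2, 5; r = 3.5.
Inside |z| < r: -1, 2. Outside (|z| ≥ r): 5.
p(0) = 10, so log|p(0)| = log(10) = 2.3026.
Apply Jensen: I(r) = log|p(0)| + Σ_k log(r/|z_k|), summed over zeros inside |z| < r.
  log(r/|z_k|) for z_k = 2: log(3.5/2) = 0.5596
  log(r/|z_k|) for z_k = -1: log(3.5/1) = 1.2528
  Outside zeros (5) contribute nothing to the Jensen sum.
Sum over inside zeros: 1.8124.
I(r) = log|p(0)| + (inside sum) = 2.3026 + 1.8124 = 4.1150.
Note: since some zeros are outside |z| ≤ r, the simplified n·log(r) form does NOT apply — only the inside zeros contribute.

I(r) ≈ 4.1150.


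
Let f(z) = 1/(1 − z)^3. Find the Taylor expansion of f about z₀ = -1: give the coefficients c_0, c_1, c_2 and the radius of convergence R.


Let w = z − z₀, so z = z₀ + w.
Then 1 − z = 1 − (z₀ + w) = (1 − z₀) − w = 2 − w.
f(z) = 1/(2 − w)^3 = (1/(2)^3) · (1 − w/(2))^{−3}.
By the binomial series (1−u)^{−3} = Σ_{n≥0} C(n+2, 2) u^n for |u|<1, with u = w/(2):
  c_n = C(n+2, 2) / (2)^(n+3).
  c_0 = 1/(2)^3 = 1/8.
  c_1 = 3/(2)^4 = 3/16.
  c_2 = 6/(2)^5 = 3/16.
The series is valid for |w/d| < 1, i.e. |z − z₀| < |d|.
Radius of convergence: R = |1 − z₀| = |2| = 2 (distance from z₀ to the singularity z = 1).

c_0 = 1/8, c_1 = 3/16, c_2 = 3/16; R = 2.


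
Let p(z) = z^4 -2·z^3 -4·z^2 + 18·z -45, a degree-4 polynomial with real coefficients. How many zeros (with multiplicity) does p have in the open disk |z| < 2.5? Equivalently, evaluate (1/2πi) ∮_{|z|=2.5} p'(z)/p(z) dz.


The zeros of p are: (1 + 2i), (1 - 2i), 3, -3.
Their magnitudes are: 2.236, 2.236, 3, 3.
Zeros with |z| < R = 2.5: (1 + 2i), (1 - 2i).
Count = 2.
By the argument principle, (1/2πi) ∮_{|z|=R} p'(z)/p(z) dz equals exactly this count.

Number of zeros inside |z| < 2.5: 2.


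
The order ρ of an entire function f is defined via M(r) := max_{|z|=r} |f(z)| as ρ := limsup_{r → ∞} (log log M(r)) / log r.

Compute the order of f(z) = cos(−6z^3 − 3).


Write cos(w) = (e^{iw} ± e^{−iw})/(2 or 2i), so |cos(w)| ≤ e^{|w|}. With w = −6z^3 − 3, |w| ≤ 6r^3 + 3 on |z|=r, giving M(r) ≤ e^{6r^3 + 3} and ρ ≤ 3. For the lower bound, choose z on |z|=r with -6z^3 purely imaginary of modulus 6r^3; then |cos(−6z^3 − 3)| grows like e^{6r^3}/2, so ρ ≥ 3. Hence ρ = 3.
Therefore ρ = 3.

Order ρ = 3.


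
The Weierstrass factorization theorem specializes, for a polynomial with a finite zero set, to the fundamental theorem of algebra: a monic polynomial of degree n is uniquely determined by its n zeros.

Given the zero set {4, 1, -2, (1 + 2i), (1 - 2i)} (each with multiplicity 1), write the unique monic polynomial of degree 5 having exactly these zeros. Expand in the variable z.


The polynomial is p(z) = ∏_{α ∈ S} (z − α), where S = {4, 1, -2, (1 + 2i), (1 - 2i)}.
Expanding the product yields: p(z) = z^5 -5·z^4 + 5·z^3 + 5·z^2 -46·z + 40.
Note conjugate pairs combine to real quadratics: (z − (1+2i))(z − (1−2i)) = z² − 2z + 5.
The resulting polynomial has degree 5 and real coefficients as required.

p(z) = z^5 -5·z^4 + 5·z^3 + 5·z^2 -46·z + 40.


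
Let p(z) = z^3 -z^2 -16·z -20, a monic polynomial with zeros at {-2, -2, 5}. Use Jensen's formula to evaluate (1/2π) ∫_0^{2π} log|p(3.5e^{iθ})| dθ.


Zeros: -2, -2, 5; r = 3.5.
Inside |z| < r: -2, -2. Outside (|z| ≥ r): 5.
p(0) = -20, so log|p(0)| = log(20) = 2.9957.
Apply Jensen: I(r) = log|p(0)| + Σ_k log(r/|z_k|), summed over zeros inside |z| < r.
  log(r/|z_k|) for z_k = -2: log(3.5/2) = 0.5596
  log(r/|z_k|) for z_k = -2: log(3.5/2) = 0.5596
  Outside zeros (5) contribute nothing to the Jensen sum.
Sum over inside zeros: 1.1192.
I(r) = log|p(0)| + (inside sum) = 2.9957 + 1.1192 = 4.1150.
Note: since some zeros are outside |z| ≤ r, the simplified n·log(r) form does NOT apply — only the inside zeros contribute.

I(r) ≈ 4.1150.


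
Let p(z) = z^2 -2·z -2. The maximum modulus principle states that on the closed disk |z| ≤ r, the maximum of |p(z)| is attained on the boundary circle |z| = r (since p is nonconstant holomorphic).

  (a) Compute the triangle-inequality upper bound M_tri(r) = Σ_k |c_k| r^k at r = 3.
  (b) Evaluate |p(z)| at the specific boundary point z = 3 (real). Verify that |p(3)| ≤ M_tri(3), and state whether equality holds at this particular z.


Coefficients: c_0 = -2, c_1 = -2, c_2 = 1. Radius r = 3.
Part (a). Triangle bound: M_tri(r) = Σ_k |c_k| r^k
  = |-2|·3^0 + |-2|·3^1 + |1|·3^2
  = 2 + 6 + 9 = 17.
This bounds M(r) := max_{|z|=r} |p(z)| from above; equality holds iff all terms c_k z^k can be made to align in phase at a single z on |z|=r.
Part (b). At z = 3 (real, on the circle |z| = r):
  p(3) = (-2)·3^0 + (-2)·3^1 + (1)·3^2 = 1.
  |p(3)| = 1.
Check: |p(3)| = 1 ≤ 17 = M_tri(3). ✓ Equality does not hold at z = 3 (the coefficients have mixed signs, so the terms do not all align in phase there).

M_tri(3) = 17; |p(3)| = 1; equality at z=3: no.
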